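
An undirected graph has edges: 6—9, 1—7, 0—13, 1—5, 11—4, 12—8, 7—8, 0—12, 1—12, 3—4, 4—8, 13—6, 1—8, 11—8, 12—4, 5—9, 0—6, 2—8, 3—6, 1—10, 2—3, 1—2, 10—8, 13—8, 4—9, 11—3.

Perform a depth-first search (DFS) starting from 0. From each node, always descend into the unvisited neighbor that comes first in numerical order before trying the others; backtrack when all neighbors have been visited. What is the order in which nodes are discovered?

0 6 3 2 1 5 9 4 8 7 10 11 12 13

Visit 0
0 → 6
6 → 3
3 → 2
2 → 1
1 → 5
5 → 9
9 → 4
4 → 8
8 → 7
8 → 10
8 → 11
8 → 12
8 → 13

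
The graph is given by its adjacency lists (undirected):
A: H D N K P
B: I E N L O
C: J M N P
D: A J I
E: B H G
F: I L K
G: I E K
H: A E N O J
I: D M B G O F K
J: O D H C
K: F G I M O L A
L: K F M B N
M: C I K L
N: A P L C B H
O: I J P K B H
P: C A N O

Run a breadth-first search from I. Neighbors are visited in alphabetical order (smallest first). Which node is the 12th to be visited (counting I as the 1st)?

Visit I; enqueue B, D, F, G, K, M, O → queue [B, D, F, G, K, M, O]
Visit B; enqueue E, L, N → queue [D, F, G, K, M, O, E, L, N]
Visit D; enqueue A, J → queue [F, G, K, M, O, E, L, N, A, J]
Visit F → queue [G, K, M, O, E, L, N, A, J]
Visit G → queue [K, M, O, E, L, N, A, J]
Visit K → queue [M, O, E, L, N, A, J]
Visit M; enqueue C → queue [O, E, L, N, A, J, C]
Visit O; enqueue H, P → queue [E, L, N, A, J, C, H, P]
Visit E → queue [L, N, A, J, C, H, P]
Visit L → queue [N, A, J, C, H, P]
Visit N → queue [A, J, C, H, P]
Visit A → queue [J, C, H, P]
Visit J → queue [C, H, P]
Visit C → queue [H, P]
Visit H → queue [P]
Visit P → queue []

Visit order: I, B, D, F, G, K, M, O, E, L, N, A, J, C, H, P

A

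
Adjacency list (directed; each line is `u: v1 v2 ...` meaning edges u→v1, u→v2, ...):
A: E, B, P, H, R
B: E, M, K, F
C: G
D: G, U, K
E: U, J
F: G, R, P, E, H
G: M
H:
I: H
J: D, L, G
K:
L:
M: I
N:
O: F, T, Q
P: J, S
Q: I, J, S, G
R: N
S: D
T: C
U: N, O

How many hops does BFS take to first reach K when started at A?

2

Level 0: A
Level 1: B, E, H, P, R
Level 2: F, J, K, M, N, S, U
Level 3: D, G, I, L, O
Level 4: Q, T
Level 5: C
K first appears at level 2.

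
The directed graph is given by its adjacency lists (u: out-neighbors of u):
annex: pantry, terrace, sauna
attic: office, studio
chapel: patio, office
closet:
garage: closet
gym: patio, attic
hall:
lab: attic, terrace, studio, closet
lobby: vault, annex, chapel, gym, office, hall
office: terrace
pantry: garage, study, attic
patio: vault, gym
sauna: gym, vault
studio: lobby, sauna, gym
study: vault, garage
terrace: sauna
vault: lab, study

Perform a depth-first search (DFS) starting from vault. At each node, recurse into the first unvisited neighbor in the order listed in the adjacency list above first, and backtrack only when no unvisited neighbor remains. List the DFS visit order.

Visit vault
vault → lab
lab → attic
attic → office
office → terrace
terrace → sauna
sauna → gym
gym → patio
attic → studio
studio → lobby
lobby → annex
annex → pantry
pantry → garage
garage → closet
pantry → study
lobby → chapel
lobby → hall

vault, lab, attic, office, terrace, sauna, gym, patio, studio, lobby, annex, pantry, garage, closet, study, chapel, hall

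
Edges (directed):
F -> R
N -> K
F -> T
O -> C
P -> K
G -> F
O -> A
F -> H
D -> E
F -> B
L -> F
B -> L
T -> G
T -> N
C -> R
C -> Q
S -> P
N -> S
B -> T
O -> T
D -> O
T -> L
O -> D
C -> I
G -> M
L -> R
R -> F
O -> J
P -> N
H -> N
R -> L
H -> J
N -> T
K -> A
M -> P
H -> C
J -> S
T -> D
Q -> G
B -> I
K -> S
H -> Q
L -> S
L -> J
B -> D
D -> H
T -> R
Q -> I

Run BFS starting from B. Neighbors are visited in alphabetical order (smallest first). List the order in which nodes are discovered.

Visit B; enqueue D, I, L, T → queue [D, I, L, T]
Visit D; enqueue E, H, O → queue [I, L, T, E, H, O]
Visit I → queue [L, T, E, H, O]
Visit L; enqueue F, J, R, S → queue [T, E, H, O, F, J, R, S]
Visit T; enqueue G, N → queue [E, H, O, F, J, R, S, G, N]
Visit E → queue [H, O, F, J, R, S, G, N]
Visit H; enqueue C, Q → queue [O, F, J, R, S, G, N, C, Q]
Visit O; enqueue A → queue [F, J, R, S, G, N, C, Q, A]
Visit F → queue [J, R, S, G, N, C, Q, A]
Visit J → queue [R, S, G, N, C, Q, A]
Visit R → queue [S, G, N, C, Q, A]
Visit S; enqueue P → queue [G, N, C, Q, A, P]
Visit G; enqueue M → queue [N, C, Q, A, P, M]
Visit N; enqueue K → queue [C, Q, A, P, M, K]
Visit C → queue [Q, A, P, M, K]
Visit Q → queue [A, P, M, K]
Visit A → queue [P, M, K]
Visit P → queue [M, K]
Visit M → queue [K]
Visit K → queue []

B -> D -> I -> L -> T -> E -> H -> O -> F -> J -> R -> S -> G -> N -> C -> Q -> A -> P -> M -> K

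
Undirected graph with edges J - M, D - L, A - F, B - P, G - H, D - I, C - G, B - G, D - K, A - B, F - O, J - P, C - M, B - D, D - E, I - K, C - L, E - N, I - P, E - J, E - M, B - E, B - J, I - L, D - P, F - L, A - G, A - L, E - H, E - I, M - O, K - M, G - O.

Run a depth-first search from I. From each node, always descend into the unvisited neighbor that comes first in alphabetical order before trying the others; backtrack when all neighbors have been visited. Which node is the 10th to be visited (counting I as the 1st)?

E

Visit I
I → D
D → B
B → A
A → F
F → L
L → C
C → G
G → H
H → E
E → J
J → M
M → K
M → O
J → P
E → N

Visit order: I, D, B, A, F, L, C, G, H, E, J, M, K, O, P, N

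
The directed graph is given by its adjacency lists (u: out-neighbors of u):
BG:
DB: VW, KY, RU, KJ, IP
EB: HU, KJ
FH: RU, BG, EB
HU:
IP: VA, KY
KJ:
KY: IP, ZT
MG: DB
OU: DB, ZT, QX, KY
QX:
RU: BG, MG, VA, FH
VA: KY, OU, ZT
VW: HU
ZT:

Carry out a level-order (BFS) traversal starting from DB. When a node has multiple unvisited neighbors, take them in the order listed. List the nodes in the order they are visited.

DB → VW → KY → RU → KJ → IP → HU → ZT → BG → MG → VA → FH → OU → EB → QX

Visit DB; enqueue VW, KY, RU, KJ, IP → queue [VW, KY, RU, KJ, IP]
Visit VW; enqueue HU → queue [KY, RU, KJ, IP, HU]
Visit KY; enqueue ZT → queue [RU, KJ, IP, HU, ZT]
Visit RU; enqueue BG, MG, VA, FH → queue [KJ, IP, HU, ZT, BG, MG, VA, FH]
Visit KJ → queue [IP, HU, ZT, BG, MG, VA, FH]
Visit IP → queue [HU, ZT, BG, MG, VA, FH]
Visit HU → queue [ZT, BG, MG, VA, FH]
Visit ZT → queue [BG, MG, VA, FH]
Visit BG → queue [MG, VA, FH]
Visit MG → queue [VA, FH]
Visit VA; enqueue OU → queue [FH, OU]
Visit FH; enqueue EB → queue [OU, EB]
Visit OU; enqueue QX → queue [EB, QX]
Visit EB → queue [QX]
Visit QX → queue []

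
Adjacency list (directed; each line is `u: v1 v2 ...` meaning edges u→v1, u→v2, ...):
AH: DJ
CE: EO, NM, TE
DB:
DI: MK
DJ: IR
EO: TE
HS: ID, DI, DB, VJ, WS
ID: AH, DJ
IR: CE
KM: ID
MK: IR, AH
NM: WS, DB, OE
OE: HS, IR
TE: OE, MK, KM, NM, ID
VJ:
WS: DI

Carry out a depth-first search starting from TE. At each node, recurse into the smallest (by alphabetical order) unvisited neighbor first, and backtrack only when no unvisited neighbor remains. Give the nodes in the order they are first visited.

TE, ID, AH, DJ, IR, CE, EO, NM, DB, OE, HS, DI, MK, VJ, WS, KM

Visit TE
TE → ID
ID → AH
AH → DJ
DJ → IR
IR → CE
CE → EO
CE → NM
NM → DB
NM → OE
OE → HS
HS → DI
DI → MK
HS → VJ
HS → WS
TE → KM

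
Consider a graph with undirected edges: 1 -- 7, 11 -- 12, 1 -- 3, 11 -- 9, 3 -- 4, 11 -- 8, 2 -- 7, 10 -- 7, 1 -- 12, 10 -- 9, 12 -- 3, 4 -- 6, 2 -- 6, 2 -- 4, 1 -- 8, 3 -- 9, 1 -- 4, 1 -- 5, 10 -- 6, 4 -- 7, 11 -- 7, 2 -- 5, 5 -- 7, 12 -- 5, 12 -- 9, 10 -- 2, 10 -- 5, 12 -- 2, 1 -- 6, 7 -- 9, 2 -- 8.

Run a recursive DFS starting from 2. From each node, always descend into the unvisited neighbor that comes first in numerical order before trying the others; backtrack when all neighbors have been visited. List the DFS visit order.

Visit 2
2 → 4
4 → 1
1 → 3
3 → 9
9 → 7
7 → 5
5 → 10
10 → 6
5 → 12
12 → 11
11 → 8

2 4 1 3 9 7 5 10 6 12 11 8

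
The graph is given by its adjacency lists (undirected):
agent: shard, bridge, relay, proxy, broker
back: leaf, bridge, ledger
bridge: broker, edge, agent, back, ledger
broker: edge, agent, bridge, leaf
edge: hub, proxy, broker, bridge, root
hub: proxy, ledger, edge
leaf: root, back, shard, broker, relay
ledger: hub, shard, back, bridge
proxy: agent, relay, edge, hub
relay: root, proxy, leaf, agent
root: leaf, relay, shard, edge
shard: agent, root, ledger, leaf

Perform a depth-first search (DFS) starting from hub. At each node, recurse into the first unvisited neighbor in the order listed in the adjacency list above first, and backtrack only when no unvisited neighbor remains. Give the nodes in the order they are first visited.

hub, proxy, agent, shard, root, leaf, back, bridge, broker, edge, ledger, relay

Visit hub
hub → proxy
proxy → agent
agent → shard
shard → root
root → leaf
leaf → back
back → bridge
bridge → broker
broker → edge
bridge → ledger
leaf → relay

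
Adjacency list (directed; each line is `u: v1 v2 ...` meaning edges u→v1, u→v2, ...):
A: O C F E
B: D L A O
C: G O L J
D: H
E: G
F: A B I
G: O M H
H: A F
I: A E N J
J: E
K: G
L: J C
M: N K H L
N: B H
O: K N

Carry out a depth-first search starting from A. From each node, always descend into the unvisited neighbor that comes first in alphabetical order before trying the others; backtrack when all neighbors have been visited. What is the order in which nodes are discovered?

A, C, G, H, F, B, D, L, J, E, O, K, N, I, M

Visit A
A → C
C → G
G → H
H → F
F → B
B → D
B → L
L → J
J → E
B → O
O → K
O → N
F → I
G → M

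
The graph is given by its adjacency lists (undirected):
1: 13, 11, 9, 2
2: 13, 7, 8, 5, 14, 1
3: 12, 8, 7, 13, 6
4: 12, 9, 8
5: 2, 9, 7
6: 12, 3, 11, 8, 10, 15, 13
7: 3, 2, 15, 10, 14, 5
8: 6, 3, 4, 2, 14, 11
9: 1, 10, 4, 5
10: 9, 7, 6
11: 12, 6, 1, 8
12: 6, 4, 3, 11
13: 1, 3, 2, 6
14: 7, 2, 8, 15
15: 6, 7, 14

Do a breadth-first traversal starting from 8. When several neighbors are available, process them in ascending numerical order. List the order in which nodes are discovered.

Visit 8; enqueue 2, 3, 4, 6, 11, 14 → queue [2, 3, 4, 6, 11, 14]
Visit 2; enqueue 1, 5, 7, 13 → queue [3, 4, 6, 11, 14, 1, 5, 7, 13]
Visit 3; enqueue 12 → queue [4, 6, 11, 14, 1, 5, 7, 13, 12]
Visit 4; enqueue 9 → queue [6, 11, 14, 1, 5, 7, 13, 12, 9]
Visit 6; enqueue 10, 15 → queue [11, 14, 1, 5, 7, 13, 12, 9, 10, 15]
Visit 11 → queue [14, 1, 5, 7, 13, 12, 9, 10, 15]
Visit 14 → queue [1, 5, 7, 13, 12, 9, 10, 15]
Visit 1 → queue [5, 7, 13, 12, 9, 10, 15]
Visit 5 → queue [7, 13, 12, 9, 10, 15]
Visit 7 → queue [13, 12, 9, 10, 15]
Visit 13 → queue [12, 9, 10, 15]
Visit 12 → queue [9, 10, 15]
Visit 9 → queue [10, 15]
Visit 10 → queue [15]
Visit 15 → queue []

8, 2, 3, 4, 6, 11, 14, 1, 5, 7, 13, 12, 9, 10, 15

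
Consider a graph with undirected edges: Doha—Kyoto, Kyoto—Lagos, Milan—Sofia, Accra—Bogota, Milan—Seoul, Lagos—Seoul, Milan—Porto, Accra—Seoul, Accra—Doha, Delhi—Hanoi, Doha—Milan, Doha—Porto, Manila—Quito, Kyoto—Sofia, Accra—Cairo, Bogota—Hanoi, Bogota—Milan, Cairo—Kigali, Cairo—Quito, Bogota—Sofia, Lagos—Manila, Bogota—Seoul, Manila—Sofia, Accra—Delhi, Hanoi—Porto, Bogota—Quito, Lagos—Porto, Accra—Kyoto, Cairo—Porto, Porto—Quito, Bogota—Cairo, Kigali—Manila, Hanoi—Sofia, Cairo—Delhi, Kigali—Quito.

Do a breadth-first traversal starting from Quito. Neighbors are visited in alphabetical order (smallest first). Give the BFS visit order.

Quito Bogota Cairo Kigali Manila Porto Accra Hanoi Milan Seoul Sofia Delhi Lagos Doha Kyoto

Visit Quito; enqueue Bogota, Cairo, Kigali, Manila, Porto → queue [Bogota, Cairo, Kigali, Manila, Porto]
Visit Bogota; enqueue Accra, Hanoi, Milan, Seoul, Sofia → queue [Cairo, Kigali, Manila, Porto, Accra, Hanoi, Milan, Seoul, Sofia]
Visit Cairo; enqueue Delhi → queue [Kigali, Manila, Porto, Accra, Hanoi, Milan, Seoul, Sofia, Delhi]
Visit Kigali → queue [Manila, Porto, Accra, Hanoi, Milan, Seoul, Sofia, Delhi]
Visit Manila; enqueue Lagos → queue [Porto, Accra, Hanoi, Milan, Seoul, Sofia, Delhi, Lagos]
Visit Porto; enqueue Doha → queue [Accra, Hanoi, Milan, Seoul, Sofia, Delhi, Lagos, Doha]
Visit Accra; enqueue Kyoto → queue [Hanoi, Milan, Seoul, Sofia, Delhi, Lagos, Doha, Kyoto]
Visit Hanoi → queue [Milan, Seoul, Sofia, Delhi, Lagos, Doha, Kyoto]
Visit Milan → queue [Seoul, Sofia, Delhi, Lagos, Doha, Kyoto]
Visit Seoul → queue [Sofia, Delhi, Lagos, Doha, Kyoto]
Visit Sofia → queue [Delhi, Lagos, Doha, Kyoto]
Visit Delhi → queue [Lagos, Doha, Kyoto]
Visit Lagos → queue [Doha, Kyoto]
Visit Doha → queue [Kyoto]
Visit Kyoto → queue []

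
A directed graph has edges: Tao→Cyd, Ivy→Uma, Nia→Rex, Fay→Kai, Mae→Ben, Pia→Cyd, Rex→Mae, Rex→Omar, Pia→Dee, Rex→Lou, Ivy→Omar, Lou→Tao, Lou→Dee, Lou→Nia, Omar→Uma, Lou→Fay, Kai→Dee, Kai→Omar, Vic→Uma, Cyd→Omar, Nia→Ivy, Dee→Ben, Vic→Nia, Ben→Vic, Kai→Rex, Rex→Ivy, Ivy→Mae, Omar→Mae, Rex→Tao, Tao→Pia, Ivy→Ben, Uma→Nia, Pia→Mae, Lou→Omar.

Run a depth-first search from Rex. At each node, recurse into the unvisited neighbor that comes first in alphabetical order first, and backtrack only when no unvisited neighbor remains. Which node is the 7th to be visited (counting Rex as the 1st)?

Mae

Visit Rex
Rex → Ivy
Ivy → Ben
Ben → Vic
Vic → Nia
Vic → Uma
Ivy → Mae
Ivy → Omar
Rex → Lou
Lou → Dee
Lou → Fay
Fay → Kai
Lou → Tao
Tao → Cyd
Tao → Pia

Visit order: Rex, Ivy, Ben, Vic, Nia, Uma, Mae, Omar, Lou, Dee, Fay, Kai, Tao, Cyd, Pia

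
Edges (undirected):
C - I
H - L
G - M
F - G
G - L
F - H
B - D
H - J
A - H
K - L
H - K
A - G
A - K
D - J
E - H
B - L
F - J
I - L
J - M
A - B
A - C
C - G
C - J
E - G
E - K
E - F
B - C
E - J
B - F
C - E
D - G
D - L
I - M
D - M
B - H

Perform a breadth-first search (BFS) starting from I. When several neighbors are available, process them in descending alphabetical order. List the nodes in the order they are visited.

Visit I; enqueue M, L, C → queue [M, L, C]
Visit M; enqueue J, G, D → queue [L, C, J, G, D]
Visit L; enqueue K, H, B → queue [C, J, G, D, K, H, B]
Visit C; enqueue E, A → queue [J, G, D, K, H, B, E, A]
Visit J; enqueue F → queue [G, D, K, H, B, E, A, F]
Visit G → queue [D, K, H, B, E, A, F]
Visit D → queue [K, H, B, E, A, F]
Visit K → queue [H, B, E, A, F]
Visit H → queue [B, E, A, F]
Visit B → queue [E, A, F]
Visit E → queue [A, F]
Visit A → queue [F]
Visit F → queue []

I, M, L, C, J, G, D, K, H, B, E, A, F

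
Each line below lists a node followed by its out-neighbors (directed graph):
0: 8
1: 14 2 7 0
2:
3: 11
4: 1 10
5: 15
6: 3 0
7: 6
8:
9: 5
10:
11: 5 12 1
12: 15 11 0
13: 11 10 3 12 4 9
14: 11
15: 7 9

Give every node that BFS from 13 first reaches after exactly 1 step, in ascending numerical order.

3, 4, 9, 10, 11, 12

Level 0: 13
Level 1: 3, 4, 9, 10, 11, 12
Level 2: 0, 1, 5, 15
Level 3: 2, 7, 8, 14
Level 4: 6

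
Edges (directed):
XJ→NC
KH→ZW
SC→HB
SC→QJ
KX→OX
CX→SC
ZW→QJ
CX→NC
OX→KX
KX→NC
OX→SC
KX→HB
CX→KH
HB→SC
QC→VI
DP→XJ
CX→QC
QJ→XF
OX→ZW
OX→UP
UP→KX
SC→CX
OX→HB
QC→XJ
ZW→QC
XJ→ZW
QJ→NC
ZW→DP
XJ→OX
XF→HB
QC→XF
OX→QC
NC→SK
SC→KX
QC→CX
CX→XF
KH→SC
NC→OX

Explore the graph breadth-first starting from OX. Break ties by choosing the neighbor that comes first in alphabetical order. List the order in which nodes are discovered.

Visit OX; enqueue HB, KX, QC, SC, UP, ZW → queue [HB, KX, QC, SC, UP, ZW]
Visit HB → queue [KX, QC, SC, UP, ZW]
Visit KX; enqueue NC → queue [QC, SC, UP, ZW, NC]
Visit QC; enqueue CX, VI, XF, XJ → queue [SC, UP, ZW, NC, CX, VI, XF, XJ]
Visit SC; enqueue QJ → queue [UP, ZW, NC, CX, VI, XF, XJ, QJ]
Visit UP → queue [ZW, NC, CX, VI, XF, XJ, QJ]
Visit ZW; enqueue DP → queue [NC, CX, VI, XF, XJ, QJ, DP]
Visit NC; enqueue SK → queue [CX, VI, XF, XJ, QJ, DP, SK]
Visit CX; enqueue KH → queue [VI, XF, XJ, QJ, DP, SK, KH]
Visit VI → queue [XF, XJ, QJ, DP, SK, KH]
Visit XF → queue [XJ, QJ, DP, SK, KH]
Visit XJ → queue [QJ, DP, SK, KH]
Visit QJ → queue [DP, SK, KH]
Visit DP → queue [SK, KH]
Visit SK → queue [KH]
Visit KH → queue []

OX HB KX QC SC UP ZW NC CX VI XF XJ QJ DP SK KH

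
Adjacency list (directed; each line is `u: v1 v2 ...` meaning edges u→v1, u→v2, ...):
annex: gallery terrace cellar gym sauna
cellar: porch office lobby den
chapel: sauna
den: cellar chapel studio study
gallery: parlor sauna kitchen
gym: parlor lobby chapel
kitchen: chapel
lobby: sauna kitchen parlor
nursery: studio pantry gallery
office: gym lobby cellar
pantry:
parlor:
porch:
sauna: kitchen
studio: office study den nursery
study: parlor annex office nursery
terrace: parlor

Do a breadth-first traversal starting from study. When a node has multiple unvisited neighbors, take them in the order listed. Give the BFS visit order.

study parlor annex office nursery gallery terrace cellar gym sauna lobby studio pantry kitchen porch den chapel

Visit study; enqueue parlor, annex, office, nursery → queue [parlor, annex, office, nursery]
Visit parlor → queue [annex, office, nursery]
Visit annex; enqueue gallery, terrace, cellar, gym, sauna → queue [office, nursery, gallery, terrace, cellar, gym, sauna]
Visit office; enqueue lobby → queue [nursery, gallery, terrace, cellar, gym, sauna, lobby]
Visit nursery; enqueue studio, pantry → queue [gallery, terrace, cellar, gym, sauna, lobby, studio, pantry]
Visit gallery; enqueue kitchen → queue [terrace, cellar, gym, sauna, lobby, studio, pantry, kitchen]
Visit terrace → queue [cellar, gym, sauna, lobby, studio, pantry, kitchen]
Visit cellar; enqueue porch, den → queue [gym, sauna, lobby, studio, pantry, kitchen, porch, den]
Visit gym; enqueue chapel → queue [sauna, lobby, studio, pantry, kitchen, porch, den, chapel]
Visit sauna → queue [lobby, studio, pantry, kitchen, porch, den, chapel]
Visit lobby → queue [studio, pantry, kitchen, porch, den, chapel]
Visit studio → queue [pantry, kitchen, porch, den, chapel]
Visit pantry → queue [kitchen, porch, den, chapel]
Visit kitchen → queue [porch, den, chapel]
Visit porch → queue [den, chapel]
Visit den → queue [chapel]
Visit chapel → queue []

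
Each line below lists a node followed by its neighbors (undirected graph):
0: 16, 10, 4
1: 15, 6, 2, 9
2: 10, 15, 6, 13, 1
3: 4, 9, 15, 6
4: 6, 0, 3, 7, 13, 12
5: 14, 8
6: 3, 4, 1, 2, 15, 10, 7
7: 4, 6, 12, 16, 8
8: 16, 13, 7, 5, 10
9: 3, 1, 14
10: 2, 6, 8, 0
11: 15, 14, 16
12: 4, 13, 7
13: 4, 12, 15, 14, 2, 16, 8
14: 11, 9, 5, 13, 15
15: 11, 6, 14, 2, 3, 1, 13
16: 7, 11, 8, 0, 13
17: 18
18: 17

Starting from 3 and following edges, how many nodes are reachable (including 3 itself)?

17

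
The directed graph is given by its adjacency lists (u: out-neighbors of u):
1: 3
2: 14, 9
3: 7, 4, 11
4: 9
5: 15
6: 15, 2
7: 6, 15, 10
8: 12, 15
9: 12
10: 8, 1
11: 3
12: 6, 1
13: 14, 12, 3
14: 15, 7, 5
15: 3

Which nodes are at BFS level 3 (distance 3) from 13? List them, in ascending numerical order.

2, 9, 10

Level 0: 13
Level 1: 3, 12, 14
Level 2: 1, 4, 5, 6, 7, 11, 15
Level 3: 2, 9, 10
Level 4: 8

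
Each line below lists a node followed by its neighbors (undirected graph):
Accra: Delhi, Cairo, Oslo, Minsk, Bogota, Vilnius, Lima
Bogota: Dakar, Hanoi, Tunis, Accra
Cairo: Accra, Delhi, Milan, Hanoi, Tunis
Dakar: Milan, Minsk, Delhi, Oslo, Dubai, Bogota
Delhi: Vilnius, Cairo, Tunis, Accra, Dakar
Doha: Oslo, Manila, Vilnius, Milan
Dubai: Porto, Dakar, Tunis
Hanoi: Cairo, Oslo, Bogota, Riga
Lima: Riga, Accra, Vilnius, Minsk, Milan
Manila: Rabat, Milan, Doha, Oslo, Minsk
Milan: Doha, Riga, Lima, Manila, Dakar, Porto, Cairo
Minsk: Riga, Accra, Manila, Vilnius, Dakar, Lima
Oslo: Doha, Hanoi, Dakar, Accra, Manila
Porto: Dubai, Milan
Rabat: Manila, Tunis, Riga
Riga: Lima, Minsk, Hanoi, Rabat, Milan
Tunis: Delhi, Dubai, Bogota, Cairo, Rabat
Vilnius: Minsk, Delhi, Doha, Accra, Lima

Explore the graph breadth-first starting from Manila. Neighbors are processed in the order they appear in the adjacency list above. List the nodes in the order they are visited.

Manila -> Rabat -> Milan -> Doha -> Oslo -> Minsk -> Tunis -> Riga -> Lima -> Dakar -> Porto -> Cairo -> Vilnius -> Hanoi -> Accra -> Delhi -> Dubai -> Bogota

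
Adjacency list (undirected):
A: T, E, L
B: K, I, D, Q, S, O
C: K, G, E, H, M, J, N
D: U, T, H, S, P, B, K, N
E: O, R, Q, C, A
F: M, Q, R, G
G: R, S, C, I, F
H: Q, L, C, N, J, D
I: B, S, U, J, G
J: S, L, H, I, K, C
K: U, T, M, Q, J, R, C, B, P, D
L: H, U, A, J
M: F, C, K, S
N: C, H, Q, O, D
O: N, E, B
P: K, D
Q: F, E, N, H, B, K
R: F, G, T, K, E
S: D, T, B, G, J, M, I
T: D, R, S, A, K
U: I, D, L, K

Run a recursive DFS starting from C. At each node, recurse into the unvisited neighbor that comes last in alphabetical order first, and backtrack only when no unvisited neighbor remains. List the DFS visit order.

C, N, Q, K, U, L, J, S, T, R, G, I, B, O, E, A, D, P, H, F, M

Visit C
C → N
N → Q
Q → K
K → U
U → L
L → J
J → S
S → T
T → R
R → G
G → I
I → B
B → O
O → E
E → A
B → D
D → P
D → H
G → F
F → M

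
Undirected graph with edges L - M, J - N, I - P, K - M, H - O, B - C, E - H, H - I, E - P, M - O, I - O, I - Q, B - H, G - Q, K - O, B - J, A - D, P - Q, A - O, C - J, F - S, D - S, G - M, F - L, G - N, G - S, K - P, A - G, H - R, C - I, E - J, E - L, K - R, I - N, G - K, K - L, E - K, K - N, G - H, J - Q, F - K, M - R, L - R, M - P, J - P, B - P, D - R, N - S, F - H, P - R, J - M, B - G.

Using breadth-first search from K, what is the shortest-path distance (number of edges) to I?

Level 0: K
Level 1: E, F, G, L, M, N, O, P, R
Level 2: A, B, D, H, I, J, Q, S
Level 3: C
I first appears at level 2.

2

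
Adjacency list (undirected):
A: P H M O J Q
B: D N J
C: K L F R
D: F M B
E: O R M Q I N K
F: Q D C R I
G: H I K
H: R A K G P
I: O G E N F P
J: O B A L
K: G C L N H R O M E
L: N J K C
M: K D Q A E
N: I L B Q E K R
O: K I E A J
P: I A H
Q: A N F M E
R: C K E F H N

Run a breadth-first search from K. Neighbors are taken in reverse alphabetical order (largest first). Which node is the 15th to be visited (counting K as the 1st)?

Q

Visit K; enqueue R, O, N, M, L, H, G, E, C → queue [R, O, N, M, L, H, G, E, C]
Visit R; enqueue F → queue [O, N, M, L, H, G, E, C, F]
Visit O; enqueue J, I, A → queue [N, M, L, H, G, E, C, F, J, I, A]
Visit N; enqueue Q, B → queue [M, L, H, G, E, C, F, J, I, A, Q, B]
Visit M; enqueue D → queue [L, H, G, E, C, F, J, I, A, Q, B, D]
Visit L → queue [H, G, E, C, F, J, I, A, Q, B, D]
Visit H; enqueue P → queue [G, E, C, F, J, I, A, Q, B, D, P]
Visit G → queue [E, C, F, J, I, A, Q, B, D, P]
Visit E → queue [C, F, J, I, A, Q, B, D, P]
Visit C → queue [F, J, I, A, Q, B, D, P]
Visit F → queue [J, I, A, Q, B, D, P]
Visit J → queue [I, A, Q, B, D, P]
Visit I → queue [A, Q, B, D, P]
Visit A → queue [Q, B, D, P]
Visit Q → queue [B, D, P]
Visit B → queue [D, P]
Visit D → queue [P]
Visit P → queue []

Visit order: K, R, O, N, M, L, H, G, E, C, F, J, I, A, Q, B, D, P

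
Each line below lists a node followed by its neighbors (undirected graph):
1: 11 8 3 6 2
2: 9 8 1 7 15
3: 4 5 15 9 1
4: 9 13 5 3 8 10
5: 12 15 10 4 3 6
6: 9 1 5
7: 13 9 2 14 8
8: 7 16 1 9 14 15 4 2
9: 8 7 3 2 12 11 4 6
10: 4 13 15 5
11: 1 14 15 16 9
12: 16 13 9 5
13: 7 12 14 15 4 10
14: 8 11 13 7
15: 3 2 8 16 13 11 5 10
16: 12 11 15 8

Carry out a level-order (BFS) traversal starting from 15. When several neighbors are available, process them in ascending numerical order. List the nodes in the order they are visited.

Visit 15; enqueue 2, 3, 5, 8, 10, 11, 13, 16 → queue [2, 3, 5, 8, 10, 11, 13, 16]
Visit 2; enqueue 1, 7, 9 → queue [3, 5, 8, 10, 11, 13, 16, 1, 7, 9]
Visit 3; enqueue 4 → queue [5, 8, 10, 11, 13, 16, 1, 7, 9, 4]
Visit 5; enqueue 6, 12 → queue [8, 10, 11, 13, 16, 1, 7, 9, 4, 6, 12]
Visit 8; enqueue 14 → queue [10, 11, 13, 16, 1, 7, 9, 4, 6, 12, 14]
Visit 10 → queue [11, 13, 16, 1, 7, 9, 4, 6, 12, 14]
Visit 11 → queue [13, 16, 1, 7, 9, 4, 6, 12, 14]
Visit 13 → queue [16, 1, 7, 9, 4, 6, 12, 14]
Visit 16 → queue [1, 7, 9, 4, 6, 12, 14]
Visit 1 → queue [7, 9, 4, 6, 12, 14]
Visit 7 → queue [9, 4, 6, 12, 14]
Visit 9 → queue [4, 6, 12, 14]
Visit 4 → queue [6, 12, 14]
Visit 6 → queue [12, 14]
Visit 12 → queue [14]
Visit 14 → queue []

15, 2, 3, 5, 8, 10, 11, 13, 16, 1, 7, 9, 4, 6, 12, 14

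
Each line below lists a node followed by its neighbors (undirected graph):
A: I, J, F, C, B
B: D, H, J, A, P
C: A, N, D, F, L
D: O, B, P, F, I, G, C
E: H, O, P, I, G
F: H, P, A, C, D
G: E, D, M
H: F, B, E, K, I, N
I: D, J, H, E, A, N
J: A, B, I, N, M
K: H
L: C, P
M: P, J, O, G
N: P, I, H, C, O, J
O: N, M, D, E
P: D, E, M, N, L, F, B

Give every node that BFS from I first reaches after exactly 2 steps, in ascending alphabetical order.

B, C, F, G, K, M, O, P

Level 0: I
Level 1: A, D, E, H, J, N
Level 2: B, C, F, G, K, M, O, P
Level 3: L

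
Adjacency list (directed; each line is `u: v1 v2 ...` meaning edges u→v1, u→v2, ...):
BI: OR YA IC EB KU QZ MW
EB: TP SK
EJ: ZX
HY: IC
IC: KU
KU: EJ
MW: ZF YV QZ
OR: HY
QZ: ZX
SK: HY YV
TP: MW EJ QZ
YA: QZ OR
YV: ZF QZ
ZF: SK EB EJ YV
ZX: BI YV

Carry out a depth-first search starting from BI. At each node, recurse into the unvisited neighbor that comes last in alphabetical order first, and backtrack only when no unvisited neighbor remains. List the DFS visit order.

BI, YA, QZ, ZX, YV, ZF, SK, HY, IC, KU, EJ, EB, TP, MW, OR

Visit BI
BI → YA
YA → QZ
QZ → ZX
ZX → YV
YV → ZF
ZF → SK
SK → HY
HY → IC
IC → KU
KU → EJ
ZF → EB
EB → TP
TP → MW
YA → OR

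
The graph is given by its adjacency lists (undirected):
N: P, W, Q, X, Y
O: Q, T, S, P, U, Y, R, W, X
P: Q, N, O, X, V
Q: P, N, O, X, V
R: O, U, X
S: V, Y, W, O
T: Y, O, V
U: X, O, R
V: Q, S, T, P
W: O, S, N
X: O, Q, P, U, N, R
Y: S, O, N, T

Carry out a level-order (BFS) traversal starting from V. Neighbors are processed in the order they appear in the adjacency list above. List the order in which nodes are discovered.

V, Q, S, T, P, N, O, X, Y, W, U, R

Visit V; enqueue Q, S, T, P → queue [Q, S, T, P]
Visit Q; enqueue N, O, X → queue [S, T, P, N, O, X]
Visit S; enqueue Y, W → queue [T, P, N, O, X, Y, W]
Visit T → queue [P, N, O, X, Y, W]
Visit P → queue [N, O, X, Y, W]
Visit N → queue [O, X, Y, W]
Visit O; enqueue U, R → queue [X, Y, W, U, R]
Visit X → queue [Y, W, U, R]
Visit Y → queue [W, U, R]
Visit W → queue [U, R]
Visit U → queue [R]
Visit R → queue []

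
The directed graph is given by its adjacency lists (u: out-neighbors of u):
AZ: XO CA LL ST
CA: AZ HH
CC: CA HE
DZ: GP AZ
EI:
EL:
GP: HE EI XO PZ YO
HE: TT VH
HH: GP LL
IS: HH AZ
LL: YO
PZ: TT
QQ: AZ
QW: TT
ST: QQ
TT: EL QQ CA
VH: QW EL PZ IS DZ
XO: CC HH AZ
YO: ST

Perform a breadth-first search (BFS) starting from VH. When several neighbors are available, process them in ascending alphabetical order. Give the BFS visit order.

Visit VH; enqueue DZ, EL, IS, PZ, QW → queue [DZ, EL, IS, PZ, QW]
Visit DZ; enqueue AZ, GP → queue [EL, IS, PZ, QW, AZ, GP]
Visit EL → queue [IS, PZ, QW, AZ, GP]
Visit IS; enqueue HH → queue [PZ, QW, AZ, GP, HH]
Visit PZ; enqueue TT → queue [QW, AZ, GP, HH, TT]
Visit QW → queue [AZ, GP, HH, TT]
Visit AZ; enqueue CA, LL, ST, XO → queue [GP, HH, TT, CA, LL, ST, XO]
Visit GP; enqueue EI, HE, YO → queue [HH, TT, CA, LL, ST, XO, EI, HE, YO]
Visit HH → queue [TT, CA, LL, ST, XO, EI, HE, YO]
Visit TT; enqueue QQ → queue [CA, LL, ST, XO, EI, HE, YO, QQ]
Visit CA → queue [LL, ST, XO, EI, HE, YO, QQ]
Visit LL → queue [ST, XO, EI, HE, YO, QQ]
Visit ST → queue [XO, EI, HE, YO, QQ]
Visit XO; enqueue CC → queue [EI, HE, YO, QQ, CC]
Visit EI → queue [HE, YO, QQ, CC]
Visit HE → queue [YO, QQ, CC]
Visit YO → queue [QQ, CC]
Visit QQ → queue [CC]
Visit CC → queue []

VH, DZ, EL, IS, PZ, QW, AZ, GP, HH, TT, CA, LL, ST, XO, EI, HE, YO, QQ, CC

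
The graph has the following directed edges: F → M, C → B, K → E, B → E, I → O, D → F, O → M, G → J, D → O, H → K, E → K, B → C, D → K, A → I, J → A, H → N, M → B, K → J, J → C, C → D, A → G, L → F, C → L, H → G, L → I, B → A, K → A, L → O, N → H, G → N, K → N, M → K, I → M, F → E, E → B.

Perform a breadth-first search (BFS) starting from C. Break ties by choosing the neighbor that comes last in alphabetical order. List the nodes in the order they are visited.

C L D B O I F K E A M N J G H

Visit C; enqueue L, D, B → queue [L, D, B]
Visit L; enqueue O, I, F → queue [D, B, O, I, F]
Visit D; enqueue K → queue [B, O, I, F, K]
Visit B; enqueue E, A → queue [O, I, F, K, E, A]
Visit O; enqueue M → queue [I, F, K, E, A, M]
Visit I → queue [F, K, E, A, M]
Visit F → queue [K, E, A, M]
Visit K; enqueue N, J → queue [E, A, M, N, J]
Visit E → queue [A, M, N, J]
Visit A; enqueue G → queue [M, N, J, G]
Visit M → queue [N, J, G]
Visit N; enqueue H → queue [J, G, H]
Visit J → queue [G, H]
Visit G → queue [H]
Visit H → queue []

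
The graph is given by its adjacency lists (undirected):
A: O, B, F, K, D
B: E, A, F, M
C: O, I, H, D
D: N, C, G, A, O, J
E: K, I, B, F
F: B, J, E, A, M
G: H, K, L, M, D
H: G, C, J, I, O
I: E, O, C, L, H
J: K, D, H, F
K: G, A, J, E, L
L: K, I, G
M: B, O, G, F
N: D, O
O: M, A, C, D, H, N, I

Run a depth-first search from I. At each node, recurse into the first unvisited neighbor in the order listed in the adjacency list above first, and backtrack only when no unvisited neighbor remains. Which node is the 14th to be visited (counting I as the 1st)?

Visit I
I → E
E → K
K → G
G → H
H → C
C → O
O → M
M → B
B → A
A → F
F → J
J → D
D → N
G → L

Visit order: I, E, K, G, H, C, O, M, B, A, F, J, D, N, L

N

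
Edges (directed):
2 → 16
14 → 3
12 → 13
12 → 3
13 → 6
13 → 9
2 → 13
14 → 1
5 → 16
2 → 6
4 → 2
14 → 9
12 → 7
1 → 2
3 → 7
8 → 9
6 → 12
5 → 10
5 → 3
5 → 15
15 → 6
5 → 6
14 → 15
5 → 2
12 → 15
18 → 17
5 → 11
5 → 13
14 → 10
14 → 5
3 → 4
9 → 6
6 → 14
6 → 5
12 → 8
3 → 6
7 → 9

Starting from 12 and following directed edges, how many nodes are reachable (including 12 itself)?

16

BFS from 12 visits: 12, 3, 7, 8, 13, 15, 4, 6, 9, 2, 5, 14, 16, 10, 11, 1
Reachable nodes: 16 of 18 total.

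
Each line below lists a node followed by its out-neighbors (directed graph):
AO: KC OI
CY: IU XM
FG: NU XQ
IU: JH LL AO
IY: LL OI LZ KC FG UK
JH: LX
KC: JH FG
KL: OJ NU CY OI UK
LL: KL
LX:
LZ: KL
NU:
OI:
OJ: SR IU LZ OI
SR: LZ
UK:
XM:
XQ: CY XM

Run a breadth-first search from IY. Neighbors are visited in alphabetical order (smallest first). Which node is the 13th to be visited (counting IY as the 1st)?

XM

Visit IY; enqueue FG, KC, LL, LZ, OI, UK → queue [FG, KC, LL, LZ, OI, UK]
Visit FG; enqueue NU, XQ → queue [KC, LL, LZ, OI, UK, NU, XQ]
Visit KC; enqueue JH → queue [LL, LZ, OI, UK, NU, XQ, JH]
Visit LL; enqueue KL → queue [LZ, OI, UK, NU, XQ, JH, KL]
Visit LZ → queue [OI, UK, NU, XQ, JH, KL]
Visit OI → queue [UK, NU, XQ, JH, KL]
Visit UK → queue [NU, XQ, JH, KL]
Visit NU → queue [XQ, JH, KL]
Visit XQ; enqueue CY, XM → queue [JH, KL, CY, XM]
Visit JH; enqueue LX → queue [KL, CY, XM, LX]
Visit KL; enqueue OJ → queue [CY, XM, LX, OJ]
Visit CY; enqueue IU → queue [XM, LX, OJ, IU]
Visit XM → queue [LX, OJ, IU]
Visit LX → queue [OJ, IU]
Visit OJ; enqueue SR → queue [IU, SR]
Visit IU; enqueue AO → queue [SR, AO]
Visit SR → queue [AO]
Visit AO → queue []

Visit order: IY, FG, KC, LL, LZ, OI, UK, NU, XQ, JH, KL, CY, XM, LX, OJ, IU, SR, AO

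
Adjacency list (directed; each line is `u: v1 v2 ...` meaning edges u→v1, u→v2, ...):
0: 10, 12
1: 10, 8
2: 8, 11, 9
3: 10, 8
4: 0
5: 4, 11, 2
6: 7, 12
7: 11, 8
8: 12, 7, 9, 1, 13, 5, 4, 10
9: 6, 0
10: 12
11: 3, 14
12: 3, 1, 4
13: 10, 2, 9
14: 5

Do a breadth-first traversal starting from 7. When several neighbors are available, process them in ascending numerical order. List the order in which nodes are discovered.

Visit 7; enqueue 8, 11 → queue [8, 11]
Visit 8; enqueue 1, 4, 5, 9, 10, 12, 13 → queue [11, 1, 4, 5, 9, 10, 12, 13]
Visit 11; enqueue 3, 14 → queue [1, 4, 5, 9, 10, 12, 13, 3, 14]
Visit 1 → queue [4, 5, 9, 10, 12, 13, 3, 14]
Visit 4; enqueue 0 → queue [5, 9, 10, 12, 13, 3, 14, 0]
Visit 5; enqueue 2 → queue [9, 10, 12, 13, 3, 14, 0, 2]
Visit 9; enqueue 6 → queue [10, 12, 13, 3, 14, 0, 2, 6]
Visit 10 → queue [12, 13, 3, 14, 0, 2, 6]
Visit 12 → queue [13, 3, 14, 0, 2, 6]
Visit 13 → queue [3, 14, 0, 2, 6]
Visit 3 → queue [14, 0, 2, 6]
Visit 14 → queue [0, 2, 6]
Visit 0 → queue [2, 6]
Visit 2 → queue [6]
Visit 6 → queue []

7 → 8 → 11 → 1 → 4 → 5 → 9 → 10 → 12 → 13 → 3 → 14 → 0 → 2 → 6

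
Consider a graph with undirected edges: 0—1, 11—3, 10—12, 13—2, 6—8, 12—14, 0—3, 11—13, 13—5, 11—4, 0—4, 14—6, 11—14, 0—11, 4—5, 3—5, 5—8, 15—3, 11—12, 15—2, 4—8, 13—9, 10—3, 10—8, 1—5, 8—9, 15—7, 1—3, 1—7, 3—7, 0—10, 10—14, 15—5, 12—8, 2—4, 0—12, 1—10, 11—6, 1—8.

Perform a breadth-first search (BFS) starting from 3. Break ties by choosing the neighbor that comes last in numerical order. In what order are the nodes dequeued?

Visit 3; enqueue 15, 11, 10, 7, 5, 1, 0 → queue [15, 11, 10, 7, 5, 1, 0]
Visit 15; enqueue 2 → queue [11, 10, 7, 5, 1, 0, 2]
Visit 11; enqueue 14, 13, 12, 6, 4 → queue [10, 7, 5, 1, 0, 2, 14, 13, 12, 6, 4]
Visit 10; enqueue 8 → queue [7, 5, 1, 0, 2, 14, 13, 12, 6, 4, 8]
Visit 7 → queue [5, 1, 0, 2, 14, 13, 12, 6, 4, 8]
Visit 5 → queue [1, 0, 2, 14, 13, 12, 6, 4, 8]
Visit 1 → queue [0, 2, 14, 13, 12, 6, 4, 8]
Visit 0 → queue [2, 14, 13, 12, 6, 4, 8]
Visit 2 → queue [14, 13, 12, 6, 4, 8]
Visit 14 → queue [13, 12, 6, 4, 8]
Visit 13; enqueue 9 → queue [12, 6, 4, 8, 9]
Visit 12 → queue [6, 4, 8, 9]
Visit 6 → queue [4, 8, 9]
Visit 4 → queue [8, 9]
Visit 8 → queue [9]
Visit 9 → queue []

3 -> 15 -> 11 -> 10 -> 7 -> 5 -> 1 -> 0 -> 2 -> 14 -> 13 -> 12 -> 6 -> 4 -> 8 -> 9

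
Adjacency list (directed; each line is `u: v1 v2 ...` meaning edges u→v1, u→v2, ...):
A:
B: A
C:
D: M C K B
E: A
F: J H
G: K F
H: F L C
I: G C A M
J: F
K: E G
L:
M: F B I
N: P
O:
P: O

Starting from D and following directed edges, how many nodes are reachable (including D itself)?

BFS from D visits: D, M, K, C, B, I, F, G, E, A, J, H, L
Reachable nodes: 13 of 16 total.

13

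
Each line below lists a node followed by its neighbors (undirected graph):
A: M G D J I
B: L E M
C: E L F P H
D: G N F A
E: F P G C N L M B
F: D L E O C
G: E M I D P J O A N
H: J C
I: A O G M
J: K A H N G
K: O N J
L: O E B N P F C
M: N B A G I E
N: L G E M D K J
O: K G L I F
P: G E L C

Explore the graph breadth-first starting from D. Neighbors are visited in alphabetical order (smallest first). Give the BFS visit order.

Visit D; enqueue A, F, G, N → queue [A, F, G, N]
Visit A; enqueue I, J, M → queue [F, G, N, I, J, M]
Visit F; enqueue C, E, L, O → queue [G, N, I, J, M, C, E, L, O]
Visit G; enqueue P → queue [N, I, J, M, C, E, L, O, P]
Visit N; enqueue K → queue [I, J, M, C, E, L, O, P, K]
Visit I → queue [J, M, C, E, L, O, P, K]
Visit J; enqueue H → queue [M, C, E, L, O, P, K, H]
Visit M; enqueue B → queue [C, E, L, O, P, K, H, B]
Visit C → queue [E, L, O, P, K, H, B]
Visit E → queue [L, O, P, K, H, B]
Visit L → queue [O, P, K, H, B]
Visit O → queue [P, K, H, B]
Visit P → queue [K, H, B]
Visit K → queue [H, B]
Visit H → queue [B]
Visit B → queue []

D, A, F, G, N, I, J, M, C, E, L, O, P, K, H, B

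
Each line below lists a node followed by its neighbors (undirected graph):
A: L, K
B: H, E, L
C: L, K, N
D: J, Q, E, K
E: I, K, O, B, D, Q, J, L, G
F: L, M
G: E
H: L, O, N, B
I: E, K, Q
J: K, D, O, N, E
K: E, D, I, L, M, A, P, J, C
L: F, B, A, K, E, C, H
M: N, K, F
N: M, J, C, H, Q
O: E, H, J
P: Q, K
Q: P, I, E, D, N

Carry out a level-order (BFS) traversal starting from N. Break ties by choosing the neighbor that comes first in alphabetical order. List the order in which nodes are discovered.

Visit N; enqueue C, H, J, M, Q → queue [C, H, J, M, Q]
Visit C; enqueue K, L → queue [H, J, M, Q, K, L]
Visit H; enqueue B, O → queue [J, M, Q, K, L, B, O]
Visit J; enqueue D, E → queue [M, Q, K, L, B, O, D, E]
Visit M; enqueue F → queue [Q, K, L, B, O, D, E, F]
Visit Q; enqueue I, P → queue [K, L, B, O, D, E, F, I, P]
Visit K; enqueue A → queue [L, B, O, D, E, F, I, P, A]
Visit L → queue [B, O, D, E, F, I, P, A]
Visit B → queue [O, D, E, F, I, P, A]
Visit O → queue [D, E, F, I, P, A]
Visit D → queue [E, F, I, P, A]
Visit E; enqueue G → queue [F, I, P, A, G]
Visit F → queue [I, P, A, G]
Visit I → queue [P, A, G]
Visit P → queue [A, G]
Visit A → queue [G]
Visit G → queue []

N, C, H, J, M, Q, K, L, B, O, D, E, F, I, P, A, G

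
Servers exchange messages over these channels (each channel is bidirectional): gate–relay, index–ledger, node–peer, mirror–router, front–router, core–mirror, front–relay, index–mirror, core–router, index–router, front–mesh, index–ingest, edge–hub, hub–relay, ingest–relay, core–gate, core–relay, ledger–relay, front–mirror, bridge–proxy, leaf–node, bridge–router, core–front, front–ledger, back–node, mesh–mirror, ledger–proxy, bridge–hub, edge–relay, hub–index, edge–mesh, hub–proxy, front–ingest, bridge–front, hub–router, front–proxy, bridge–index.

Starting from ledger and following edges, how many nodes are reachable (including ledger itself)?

14

BFS from ledger visits: ledger, front, index, proxy, relay, bridge, core, ingest, mesh, mirror, router, hub, edge, gate
Reachable nodes: 14 of 18 total.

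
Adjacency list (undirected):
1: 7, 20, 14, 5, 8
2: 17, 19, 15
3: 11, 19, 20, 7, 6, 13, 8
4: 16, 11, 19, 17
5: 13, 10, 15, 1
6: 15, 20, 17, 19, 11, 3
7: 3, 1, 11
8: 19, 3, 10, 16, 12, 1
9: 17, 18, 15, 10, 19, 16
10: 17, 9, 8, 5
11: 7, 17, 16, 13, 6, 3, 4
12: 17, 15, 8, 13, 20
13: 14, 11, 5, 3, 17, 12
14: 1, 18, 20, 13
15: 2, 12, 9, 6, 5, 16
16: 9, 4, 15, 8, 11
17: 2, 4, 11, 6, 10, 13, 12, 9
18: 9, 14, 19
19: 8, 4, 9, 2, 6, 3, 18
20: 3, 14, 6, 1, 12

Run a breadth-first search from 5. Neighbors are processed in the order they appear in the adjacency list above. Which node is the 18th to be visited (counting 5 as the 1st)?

Visit 5; enqueue 13, 10, 15, 1 → queue [13, 10, 15, 1]
Visit 13; enqueue 14, 11, 3, 17, 12 → queue [10, 15, 1, 14, 11, 3, 17, 12]
Visit 10; enqueue 9, 8 → queue [15, 1, 14, 11, 3, 17, 12, 9, 8]
Visit 15; enqueue 2, 6, 16 → queue [1, 14, 11, 3, 17, 12, 9, 8, 2, 6, 16]
Visit 1; enqueue 7, 20 → queue [14, 11, 3, 17, 12, 9, 8, 2, 6, 16, 7, 20]
Visit 14; enqueue 18 → queue [11, 3, 17, 12, 9, 8, 2, 6, 16, 7, 20, 18]
Visit 11; enqueue 4 → queue [3, 17, 12, 9, 8, 2, 6, 16, 7, 20, 18, 4]
Visit 3; enqueue 19 → queue [17, 12, 9, 8, 2, 6, 16, 7, 20, 18, 4, 19]
Visit 17 → queue [12, 9, 8, 2, 6, 16, 7, 20, 18, 4, 19]
Visit 12 → queue [9, 8, 2, 6, 16, 7, 20, 18, 4, 19]
Visit 9 → queue [8, 2, 6, 16, 7, 20, 18, 4, 19]
Visit 8 → queue [2, 6, 16, 7, 20, 18, 4, 19]
Visit 2 → queue [6, 16, 7, 20, 18, 4, 19]
Visit 6 → queue [16, 7, 20, 18, 4, 19]
Visit 16 → queue [7, 20, 18, 4, 19]
Visit 7 → queue [20, 18, 4, 19]
Visit 20 → queue [18, 4, 19]
Visit 18 → queue [4, 19]
Visit 4 → queue [19]
Visit 19 → queue []

Visit order: 5, 13, 10, 15, 1, 14, 11, 3, 17, 12, 9, 8, 2, 6, 16, 7, 20, 18, 4, 19

18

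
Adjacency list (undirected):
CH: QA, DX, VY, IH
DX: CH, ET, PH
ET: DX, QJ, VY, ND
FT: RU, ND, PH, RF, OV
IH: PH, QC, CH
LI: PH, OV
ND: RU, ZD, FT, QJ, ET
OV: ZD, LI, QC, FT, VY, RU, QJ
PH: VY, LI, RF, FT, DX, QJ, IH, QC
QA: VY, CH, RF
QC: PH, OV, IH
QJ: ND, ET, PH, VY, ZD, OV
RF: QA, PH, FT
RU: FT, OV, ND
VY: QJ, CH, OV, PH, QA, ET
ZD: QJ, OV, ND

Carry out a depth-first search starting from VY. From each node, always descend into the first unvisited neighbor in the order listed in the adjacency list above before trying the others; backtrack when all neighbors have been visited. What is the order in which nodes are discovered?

Visit VY
VY → QJ
QJ → ND
ND → RU
RU → FT
FT → PH
PH → LI
LI → OV
OV → ZD
OV → QC
QC → IH
IH → CH
CH → QA
QA → RF
CH → DX
DX → ET

VY -> QJ -> ND -> RU -> FT -> PH -> LI -> OV -> ZD -> QC -> IH -> CH -> QA -> RF -> DX -> ET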